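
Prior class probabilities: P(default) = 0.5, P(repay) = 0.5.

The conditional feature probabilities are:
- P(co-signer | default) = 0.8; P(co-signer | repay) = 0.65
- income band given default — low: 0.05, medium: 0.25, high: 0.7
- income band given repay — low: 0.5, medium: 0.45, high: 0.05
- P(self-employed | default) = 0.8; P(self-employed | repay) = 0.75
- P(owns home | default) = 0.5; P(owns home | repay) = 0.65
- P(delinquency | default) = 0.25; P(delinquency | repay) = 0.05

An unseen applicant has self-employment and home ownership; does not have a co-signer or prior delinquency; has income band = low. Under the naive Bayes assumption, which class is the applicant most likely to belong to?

repay

default: 0.5 × (1−0.8) × 0.05 × 0.8 × 0.5 × (1−0.25) = 0.0015
repay: 0.5 × (1−0.65) × 0.5 × 0.75 × 0.65 × (1−0.05) = 0.0405234375
Highest score → repay.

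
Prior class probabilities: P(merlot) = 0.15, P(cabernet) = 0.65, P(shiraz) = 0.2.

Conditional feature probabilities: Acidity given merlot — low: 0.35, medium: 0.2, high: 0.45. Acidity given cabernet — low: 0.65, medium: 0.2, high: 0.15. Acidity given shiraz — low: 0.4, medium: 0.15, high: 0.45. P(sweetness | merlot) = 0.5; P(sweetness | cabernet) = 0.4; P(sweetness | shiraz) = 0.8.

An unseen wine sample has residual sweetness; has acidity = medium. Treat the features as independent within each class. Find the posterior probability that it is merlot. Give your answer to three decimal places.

merlot: 0.15 × 0.2 × 0.5 = 0.015
cabernet: 0.65 × 0.2 × 0.4 = 0.052
shiraz: 0.2 × 0.15 × 0.8 = 0.024
P(merlot | x) = 0.015 / 0.091 ≈ 0.165

0.165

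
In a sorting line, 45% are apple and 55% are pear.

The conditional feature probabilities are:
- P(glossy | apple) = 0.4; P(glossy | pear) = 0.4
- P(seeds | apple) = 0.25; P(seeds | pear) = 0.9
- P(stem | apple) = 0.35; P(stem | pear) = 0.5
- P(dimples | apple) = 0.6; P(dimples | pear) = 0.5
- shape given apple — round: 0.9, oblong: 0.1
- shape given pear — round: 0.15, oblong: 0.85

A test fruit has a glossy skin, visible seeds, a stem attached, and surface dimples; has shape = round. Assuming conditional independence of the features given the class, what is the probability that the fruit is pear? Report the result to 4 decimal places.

0.4661

apple: 0.45 × 0.4 × 0.25 × 0.35 × 0.6 × 0.9 = 0.008505
pear: 0.55 × 0.4 × 0.9 × 0.5 × 0.5 × 0.15 = 0.007425
P(pear | x) = 0.007425 / 0.01593 ≈ 0.4661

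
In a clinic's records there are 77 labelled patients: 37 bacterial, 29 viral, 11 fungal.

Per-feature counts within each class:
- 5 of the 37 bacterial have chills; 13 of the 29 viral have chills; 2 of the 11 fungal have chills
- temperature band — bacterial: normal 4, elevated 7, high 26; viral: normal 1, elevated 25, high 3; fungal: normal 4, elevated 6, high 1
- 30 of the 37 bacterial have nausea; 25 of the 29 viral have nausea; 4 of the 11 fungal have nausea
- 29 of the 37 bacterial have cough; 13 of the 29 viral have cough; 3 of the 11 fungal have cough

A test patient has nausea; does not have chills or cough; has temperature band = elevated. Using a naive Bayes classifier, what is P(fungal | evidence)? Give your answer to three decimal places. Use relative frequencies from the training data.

bacterial: (37/77) × (32/37) × (7/37) × (30/37) × (8/37) ≈ 0.0137836
viral: (29/77) × (16/29) × (25/29) × (25/29) × (16/29) ≈ 0.0851992
fungal: (11/77) × (9/11) × (6/11) × (4/11) × (8/11) ≈ 0.0168607
P(fungal | x) = 0.0168607 / 0.1158435 ≈ 0.146

0.146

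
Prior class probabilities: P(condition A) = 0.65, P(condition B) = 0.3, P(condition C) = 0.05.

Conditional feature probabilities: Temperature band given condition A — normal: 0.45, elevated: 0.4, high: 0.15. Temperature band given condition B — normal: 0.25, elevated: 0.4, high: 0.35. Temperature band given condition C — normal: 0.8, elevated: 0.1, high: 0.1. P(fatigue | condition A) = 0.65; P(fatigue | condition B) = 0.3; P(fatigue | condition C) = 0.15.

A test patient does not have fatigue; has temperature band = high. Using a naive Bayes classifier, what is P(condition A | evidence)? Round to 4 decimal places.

0.3050

condition A: 0.65 × 0.15 × (1−0.65) = 0.034125
condition B: 0.3 × 0.35 × (1−0.3) = 0.0735
condition C: 0.05 × 0.1 × (1−0.15) = 0.00425
P(condition A | x) = 0.034125 / 0.111875 ≈ 0.3050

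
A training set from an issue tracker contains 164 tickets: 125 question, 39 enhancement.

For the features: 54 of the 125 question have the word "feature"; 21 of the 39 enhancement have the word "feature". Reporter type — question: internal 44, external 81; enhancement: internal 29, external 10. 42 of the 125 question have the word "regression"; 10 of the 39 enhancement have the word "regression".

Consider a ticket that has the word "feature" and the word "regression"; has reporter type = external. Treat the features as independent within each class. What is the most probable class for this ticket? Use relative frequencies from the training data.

question: (125/164) × (54/125) × (81/125) × (42/125) ≈ 0.0716909
enhancement: (39/164) × (21/39) × (10/39) × (10/39) ≈ 0.00841872
Highest score → question.

question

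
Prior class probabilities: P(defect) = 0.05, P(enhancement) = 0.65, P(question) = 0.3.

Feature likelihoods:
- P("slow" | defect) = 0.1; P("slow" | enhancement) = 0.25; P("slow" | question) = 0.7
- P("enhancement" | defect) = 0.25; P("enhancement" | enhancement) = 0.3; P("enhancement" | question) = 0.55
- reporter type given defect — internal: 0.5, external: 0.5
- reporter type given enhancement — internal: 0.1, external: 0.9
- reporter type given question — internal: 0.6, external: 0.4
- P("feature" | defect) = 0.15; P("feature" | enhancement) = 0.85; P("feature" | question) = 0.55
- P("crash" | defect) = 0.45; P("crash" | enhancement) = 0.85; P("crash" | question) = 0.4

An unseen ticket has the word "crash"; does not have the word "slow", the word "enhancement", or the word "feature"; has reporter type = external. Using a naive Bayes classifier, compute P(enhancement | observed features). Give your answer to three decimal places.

defect: 0.05 × (1−0.1) × (1−0.25) × 0.5 × (1−0.15) × 0.45 = 0.0064546875
enhancement: 0.65 × (1−0.25) × (1−0.3) × 0.9 × (1−0.85) × 0.85 = 0.0391584375
question: 0.3 × (1−0.7) × (1−0.55) × 0.4 × (1−0.55) × 0.4 = 0.002916
P(enhancement | x) = 0.0391584375 / 0.048529125 ≈ 0.807

0.807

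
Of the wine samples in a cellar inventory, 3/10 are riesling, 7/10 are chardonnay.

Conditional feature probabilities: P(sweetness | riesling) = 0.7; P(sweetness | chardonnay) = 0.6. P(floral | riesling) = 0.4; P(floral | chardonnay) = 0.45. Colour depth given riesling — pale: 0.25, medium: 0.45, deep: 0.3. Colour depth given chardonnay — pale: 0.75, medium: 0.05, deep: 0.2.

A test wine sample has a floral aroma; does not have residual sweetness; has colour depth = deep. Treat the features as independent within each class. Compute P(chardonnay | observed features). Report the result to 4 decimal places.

riesling: 0.3 × (1−0.7) × 0.4 × 0.3 = 0.0108
chardonnay: 0.7 × (1−0.6) × 0.45 × 0.2 = 0.0252
P(chardonnay | x) = 0.0252 / 0.036 ≈ 0.7000

0.7000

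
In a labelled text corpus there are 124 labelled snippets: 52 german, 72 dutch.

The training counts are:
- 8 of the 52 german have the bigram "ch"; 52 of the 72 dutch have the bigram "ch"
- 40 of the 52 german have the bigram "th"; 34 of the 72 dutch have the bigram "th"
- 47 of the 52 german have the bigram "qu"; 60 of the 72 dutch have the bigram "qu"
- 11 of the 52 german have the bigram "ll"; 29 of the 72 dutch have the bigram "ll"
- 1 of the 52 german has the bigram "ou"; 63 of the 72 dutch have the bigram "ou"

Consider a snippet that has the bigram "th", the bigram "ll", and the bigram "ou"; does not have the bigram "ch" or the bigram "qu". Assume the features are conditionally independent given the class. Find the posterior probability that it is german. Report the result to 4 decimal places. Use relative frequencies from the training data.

german: (52/124) × (44/52) × (40/52) × (5/52) × (11/52) × (1/52) ≈ 0.000106768
dutch: (72/124) × (20/72) × (34/72) × (12/72) × (29/72) × (63/72) ≈ 0.0044738
P(german | x) = 0.000106768 / 0.004580568 ≈ 0.0233

0.0233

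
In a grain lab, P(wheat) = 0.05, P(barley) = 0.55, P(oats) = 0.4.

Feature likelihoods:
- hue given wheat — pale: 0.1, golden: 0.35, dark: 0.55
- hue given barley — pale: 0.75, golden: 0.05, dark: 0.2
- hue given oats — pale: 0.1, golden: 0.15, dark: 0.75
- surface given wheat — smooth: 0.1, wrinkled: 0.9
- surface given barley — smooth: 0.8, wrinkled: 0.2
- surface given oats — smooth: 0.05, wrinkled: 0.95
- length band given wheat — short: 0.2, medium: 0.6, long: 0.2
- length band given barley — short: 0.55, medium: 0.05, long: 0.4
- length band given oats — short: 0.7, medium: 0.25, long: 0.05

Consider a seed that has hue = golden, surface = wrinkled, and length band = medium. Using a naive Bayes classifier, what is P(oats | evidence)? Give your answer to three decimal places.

wheat: 0.05 × 0.35 × 0.9 × 0.6 = 0.00945
barley: 0.55 × 0.05 × 0.2 × 0.05 = 0.000275
oats: 0.4 × 0.15 × 0.95 × 0.25 = 0.01425
P(oats | x) = 0.01425 / 0.023975 ≈ 0.594

0.594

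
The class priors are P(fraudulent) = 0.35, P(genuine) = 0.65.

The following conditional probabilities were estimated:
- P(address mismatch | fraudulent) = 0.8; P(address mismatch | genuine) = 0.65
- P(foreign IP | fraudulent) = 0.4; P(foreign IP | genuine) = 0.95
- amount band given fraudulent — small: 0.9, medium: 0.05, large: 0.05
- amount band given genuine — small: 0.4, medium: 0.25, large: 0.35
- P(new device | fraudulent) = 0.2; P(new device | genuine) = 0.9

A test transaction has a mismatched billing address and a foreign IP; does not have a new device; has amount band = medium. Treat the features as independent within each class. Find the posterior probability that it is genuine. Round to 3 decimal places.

fraudulent: 0.35 × 0.8 × 0.4 × 0.05 × (1−0.2) = 0.00448
genuine: 0.65 × 0.65 × 0.95 × 0.25 × (1−0.9) = 0.010034375
P(genuine | x) = 0.010034375 / 0.014514375 ≈ 0.691

0.691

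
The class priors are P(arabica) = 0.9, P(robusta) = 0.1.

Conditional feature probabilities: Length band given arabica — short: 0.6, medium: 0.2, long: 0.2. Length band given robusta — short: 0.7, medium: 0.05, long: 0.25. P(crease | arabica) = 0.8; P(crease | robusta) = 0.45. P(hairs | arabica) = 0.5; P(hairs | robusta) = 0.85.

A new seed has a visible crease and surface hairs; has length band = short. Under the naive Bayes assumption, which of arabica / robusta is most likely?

arabica

arabica: 0.9 × 0.6 × 0.8 × 0.5 = 0.216
robusta: 0.1 × 0.7 × 0.45 × 0.85 = 0.026775
Highest score → arabica.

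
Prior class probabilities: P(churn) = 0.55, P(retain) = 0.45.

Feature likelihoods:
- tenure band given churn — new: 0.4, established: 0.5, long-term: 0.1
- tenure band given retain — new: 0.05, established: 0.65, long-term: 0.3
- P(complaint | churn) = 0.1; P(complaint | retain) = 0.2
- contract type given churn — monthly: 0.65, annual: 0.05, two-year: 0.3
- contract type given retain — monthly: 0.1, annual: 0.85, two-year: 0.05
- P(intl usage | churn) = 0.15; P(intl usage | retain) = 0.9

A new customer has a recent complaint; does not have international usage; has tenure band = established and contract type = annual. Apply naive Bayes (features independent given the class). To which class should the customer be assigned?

retain

churn: 0.55 × 0.5 × 0.1 × 0.05 × (1−0.15) = 0.00116875
retain: 0.45 × 0.65 × 0.2 × 0.85 × (1−0.9) = 0.0049725
Highest score → retain.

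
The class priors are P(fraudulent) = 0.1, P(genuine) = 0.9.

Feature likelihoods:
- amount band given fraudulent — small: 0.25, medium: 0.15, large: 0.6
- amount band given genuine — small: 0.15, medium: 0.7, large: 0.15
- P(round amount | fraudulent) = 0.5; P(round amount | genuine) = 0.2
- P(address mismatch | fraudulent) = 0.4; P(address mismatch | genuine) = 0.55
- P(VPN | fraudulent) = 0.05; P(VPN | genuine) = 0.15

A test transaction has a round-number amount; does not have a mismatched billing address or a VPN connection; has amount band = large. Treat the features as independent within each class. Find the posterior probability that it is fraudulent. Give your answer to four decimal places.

fraudulent: 0.1 × 0.6 × 0.5 × (1−0.4) × (1−0.05) = 0.0171
genuine: 0.9 × 0.15 × 0.2 × (1−0.55) × (1−0.15) = 0.0103275
P(fraudulent | x) = 0.0171 / 0.0274275 ≈ 0.6235

0.6235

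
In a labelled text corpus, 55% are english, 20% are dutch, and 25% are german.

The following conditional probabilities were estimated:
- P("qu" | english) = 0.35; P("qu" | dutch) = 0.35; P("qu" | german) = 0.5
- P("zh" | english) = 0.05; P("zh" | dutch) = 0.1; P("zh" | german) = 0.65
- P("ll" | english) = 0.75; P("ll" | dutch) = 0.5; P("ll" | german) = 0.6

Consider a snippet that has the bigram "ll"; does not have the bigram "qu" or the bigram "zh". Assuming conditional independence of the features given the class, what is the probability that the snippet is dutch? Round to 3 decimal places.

0.172

english: 0.55 × (1−0.35) × (1−0.05) × 0.75 = 0.25471875
dutch: 0.2 × (1−0.35) × (1−0.1) × 0.5 = 0.0585
german: 0.25 × (1−0.5) × (1−0.65) × 0.6 = 0.02625
P(dutch | x) = 0.0585 / 0.33946875 ≈ 0.172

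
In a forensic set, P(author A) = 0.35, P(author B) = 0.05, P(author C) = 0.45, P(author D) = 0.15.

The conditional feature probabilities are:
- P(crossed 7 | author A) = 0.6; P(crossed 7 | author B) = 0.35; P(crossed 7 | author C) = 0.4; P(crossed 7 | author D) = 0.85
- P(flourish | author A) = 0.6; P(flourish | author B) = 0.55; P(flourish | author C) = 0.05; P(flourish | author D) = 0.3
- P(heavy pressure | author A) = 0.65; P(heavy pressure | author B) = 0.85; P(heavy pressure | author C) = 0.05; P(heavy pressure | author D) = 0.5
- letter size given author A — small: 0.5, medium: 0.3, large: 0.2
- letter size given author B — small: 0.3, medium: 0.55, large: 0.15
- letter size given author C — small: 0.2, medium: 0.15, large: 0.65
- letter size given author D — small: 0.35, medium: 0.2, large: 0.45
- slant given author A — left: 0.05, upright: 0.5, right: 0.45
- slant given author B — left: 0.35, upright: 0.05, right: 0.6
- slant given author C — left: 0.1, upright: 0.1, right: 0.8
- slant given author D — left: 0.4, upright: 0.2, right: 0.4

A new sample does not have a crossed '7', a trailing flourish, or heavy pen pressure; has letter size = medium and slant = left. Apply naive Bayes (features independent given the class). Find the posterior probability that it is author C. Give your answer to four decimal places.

author A: 0.35 × (1−0.6) × (1−0.6) × (1−0.65) × 0.3 × 0.05 = 0.000294
author B: 0.05 × (1−0.35) × (1−0.55) × (1−0.85) × 0.55 × 0.35 = 0.000422296875
author C: 0.45 × (1−0.4) × (1−0.05) × (1−0.05) × 0.15 × 0.1 = 0.003655125
author D: 0.15 × (1−0.85) × (1−0.3) × (1−0.5) × 0.2 × 0.4 = 0.00063
P(author C | x) = 0.003655125 / 0.005001421875 ≈ 0.7308

0.7308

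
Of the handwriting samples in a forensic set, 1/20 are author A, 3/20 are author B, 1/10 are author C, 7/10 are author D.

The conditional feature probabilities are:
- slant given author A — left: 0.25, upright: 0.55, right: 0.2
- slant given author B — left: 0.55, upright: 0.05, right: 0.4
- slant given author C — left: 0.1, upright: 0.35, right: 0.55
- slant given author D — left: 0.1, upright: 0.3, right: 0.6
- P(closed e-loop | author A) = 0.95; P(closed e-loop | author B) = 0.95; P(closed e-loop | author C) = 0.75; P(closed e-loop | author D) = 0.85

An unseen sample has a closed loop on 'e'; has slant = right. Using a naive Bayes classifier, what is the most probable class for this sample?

author A: 0.05 × 0.2 × 0.95 = 0.0095
author B: 0.15 × 0.4 × 0.95 = 0.057
author C: 0.1 × 0.55 × 0.75 = 0.04125
author D: 0.7 × 0.6 × 0.85 = 0.357
Highest score → author D.

author D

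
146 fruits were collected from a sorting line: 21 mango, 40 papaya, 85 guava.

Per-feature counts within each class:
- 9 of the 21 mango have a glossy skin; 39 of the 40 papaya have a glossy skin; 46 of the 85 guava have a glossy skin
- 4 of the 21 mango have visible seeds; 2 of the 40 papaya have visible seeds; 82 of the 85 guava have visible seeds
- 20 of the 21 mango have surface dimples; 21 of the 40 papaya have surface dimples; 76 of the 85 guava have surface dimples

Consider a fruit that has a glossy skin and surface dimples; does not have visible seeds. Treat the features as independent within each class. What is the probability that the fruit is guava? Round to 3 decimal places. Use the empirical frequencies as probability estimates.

0.052

mango: (21/146) × (9/21) × (17/21) × (20/21) ≈ 0.0475259
papaya: (40/146) × (39/40) × (38/40) × (21/40) ≈ 0.133228
guava: (85/146) × (46/85) × (3/85) × (76/85) ≈ 0.00994265
P(guava | x) = 0.00994265 / 0.19069655 ≈ 0.052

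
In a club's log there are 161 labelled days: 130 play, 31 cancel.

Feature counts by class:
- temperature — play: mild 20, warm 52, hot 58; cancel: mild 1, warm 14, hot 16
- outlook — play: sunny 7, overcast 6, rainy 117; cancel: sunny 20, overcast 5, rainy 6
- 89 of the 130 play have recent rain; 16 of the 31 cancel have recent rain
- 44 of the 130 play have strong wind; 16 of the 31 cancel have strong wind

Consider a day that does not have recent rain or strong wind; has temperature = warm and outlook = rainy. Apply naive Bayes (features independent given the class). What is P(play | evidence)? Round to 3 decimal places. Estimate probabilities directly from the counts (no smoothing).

0.939

play: (130/161) × (52/130) × (117/130) × (41/130) × (86/130) ≈ 0.0606479
cancel: (31/161) × (14/31) × (6/31) × (15/31) × (15/31) ≈ 0.0039405
P(play | x) = 0.0606479 / 0.0645884 ≈ 0.939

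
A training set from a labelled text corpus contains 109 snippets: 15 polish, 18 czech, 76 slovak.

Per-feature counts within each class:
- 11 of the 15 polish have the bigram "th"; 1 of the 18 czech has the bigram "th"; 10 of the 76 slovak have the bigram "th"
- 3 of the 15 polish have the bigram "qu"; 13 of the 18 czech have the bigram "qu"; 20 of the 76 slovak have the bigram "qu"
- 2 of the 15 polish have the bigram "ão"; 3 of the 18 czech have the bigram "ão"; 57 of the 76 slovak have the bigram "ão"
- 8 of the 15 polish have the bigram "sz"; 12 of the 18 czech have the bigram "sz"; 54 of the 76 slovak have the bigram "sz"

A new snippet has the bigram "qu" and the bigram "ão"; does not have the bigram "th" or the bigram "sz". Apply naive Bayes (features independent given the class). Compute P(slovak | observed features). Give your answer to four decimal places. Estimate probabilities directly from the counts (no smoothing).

0.8375

polish: (15/109) × (4/15) × (3/15) × (2/15) × (7/15) ≈ 0.000456677
czech: (18/109) × (17/18) × (13/18) × (3/18) × (6/18) ≈ 0.00625779
slovak: (76/109) × (66/76) × (20/76) × (57/76) × (22/76) ≈ 0.0345943
P(slovak | x) = 0.0345943 / 0.041308767 ≈ 0.8375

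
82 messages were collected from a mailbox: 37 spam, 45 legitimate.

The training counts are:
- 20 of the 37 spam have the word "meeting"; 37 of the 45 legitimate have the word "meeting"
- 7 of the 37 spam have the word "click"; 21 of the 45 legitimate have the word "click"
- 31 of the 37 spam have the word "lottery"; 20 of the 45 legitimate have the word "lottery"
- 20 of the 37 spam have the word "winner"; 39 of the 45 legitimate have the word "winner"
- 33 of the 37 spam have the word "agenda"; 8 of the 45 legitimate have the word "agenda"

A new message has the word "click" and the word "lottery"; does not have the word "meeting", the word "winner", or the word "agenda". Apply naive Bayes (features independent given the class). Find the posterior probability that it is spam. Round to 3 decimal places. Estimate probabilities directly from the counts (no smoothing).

spam: (37/82) × (17/37) × (7/37) × (31/37) × (17/37) × (4/37) ≈ 0.00163229
legitimate: (45/82) × (8/45) × (21/45) × (20/45) × (6/45) × (37/45) ≈ 0.00221834
P(spam | x) = 0.00163229 / 0.00385063 ≈ 0.424

0.424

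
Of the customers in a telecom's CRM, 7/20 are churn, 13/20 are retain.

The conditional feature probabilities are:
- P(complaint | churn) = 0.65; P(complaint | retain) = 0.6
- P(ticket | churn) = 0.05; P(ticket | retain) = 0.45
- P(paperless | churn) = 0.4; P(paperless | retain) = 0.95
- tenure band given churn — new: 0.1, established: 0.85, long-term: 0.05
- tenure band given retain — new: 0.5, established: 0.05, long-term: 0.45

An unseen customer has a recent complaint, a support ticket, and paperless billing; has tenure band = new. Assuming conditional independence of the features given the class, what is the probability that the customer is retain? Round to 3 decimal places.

0.995

churn: 0.35 × 0.65 × 0.05 × 0.4 × 0.1 = 0.000455
retain: 0.65 × 0.6 × 0.45 × 0.95 × 0.5 = 0.0833625
P(retain | x) = 0.0833625 / 0.0838175 ≈ 0.995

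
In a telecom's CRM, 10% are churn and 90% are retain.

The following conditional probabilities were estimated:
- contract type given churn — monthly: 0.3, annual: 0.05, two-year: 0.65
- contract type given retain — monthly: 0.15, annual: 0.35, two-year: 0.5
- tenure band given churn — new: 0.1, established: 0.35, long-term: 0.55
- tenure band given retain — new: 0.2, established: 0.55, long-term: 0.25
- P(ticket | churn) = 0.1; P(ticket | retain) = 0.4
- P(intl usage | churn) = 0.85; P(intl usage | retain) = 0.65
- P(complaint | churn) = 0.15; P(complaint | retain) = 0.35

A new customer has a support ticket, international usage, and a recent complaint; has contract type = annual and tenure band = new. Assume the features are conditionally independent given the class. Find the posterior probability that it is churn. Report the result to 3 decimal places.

0.001

churn: 0.1 × 0.05 × 0.1 × 0.1 × 0.85 × 0.15 = 0.000006375
retain: 0.9 × 0.35 × 0.2 × 0.4 × 0.65 × 0.35 = 0.005733
P(churn | x) = 0.000006375 / 0.005739375 ≈ 0.001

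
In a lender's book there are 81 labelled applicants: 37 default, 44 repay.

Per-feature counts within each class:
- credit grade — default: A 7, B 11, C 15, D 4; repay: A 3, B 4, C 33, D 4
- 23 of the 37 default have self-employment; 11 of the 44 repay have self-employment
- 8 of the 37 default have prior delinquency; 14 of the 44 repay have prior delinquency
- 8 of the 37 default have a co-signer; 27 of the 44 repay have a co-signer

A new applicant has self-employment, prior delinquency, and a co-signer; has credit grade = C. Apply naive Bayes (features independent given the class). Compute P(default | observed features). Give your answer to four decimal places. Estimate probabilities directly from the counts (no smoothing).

0.2130

default: (37/81) × (15/37) × (23/37) × (8/37) × (8/37) ≈ 0.00538157
repay: (44/81) × (33/44) × (11/44) × (14/44) × (27/44) ≈ 0.0198864
P(default | x) = 0.00538157 / 0.02526797 ≈ 0.2130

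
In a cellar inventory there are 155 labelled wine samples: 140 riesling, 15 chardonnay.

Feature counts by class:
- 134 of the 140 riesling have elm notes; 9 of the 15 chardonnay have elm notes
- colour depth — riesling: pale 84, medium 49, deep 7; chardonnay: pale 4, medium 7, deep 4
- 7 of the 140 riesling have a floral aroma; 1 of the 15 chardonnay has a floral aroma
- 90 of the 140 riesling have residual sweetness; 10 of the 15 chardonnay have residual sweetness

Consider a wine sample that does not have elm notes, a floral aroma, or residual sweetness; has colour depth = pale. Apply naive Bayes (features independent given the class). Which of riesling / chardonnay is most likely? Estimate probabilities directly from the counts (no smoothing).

riesling

riesling: (140/155) × (6/140) × (84/140) × (133/140) × (50/140) ≈ 0.00788018
chardonnay: (15/155) × (6/15) × (4/15) × (14/15) × (5/15) ≈ 0.00321147
Highest score → riesling.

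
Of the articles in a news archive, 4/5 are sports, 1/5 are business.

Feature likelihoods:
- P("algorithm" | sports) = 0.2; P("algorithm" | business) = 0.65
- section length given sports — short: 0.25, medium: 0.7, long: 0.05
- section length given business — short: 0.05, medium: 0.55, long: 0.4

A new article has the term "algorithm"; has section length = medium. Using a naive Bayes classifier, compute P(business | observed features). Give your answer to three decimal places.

sports: 0.8 × 0.2 × 0.7 = 0.112
business: 0.2 × 0.65 × 0.55 = 0.0715
P(business | x) = 0.0715 / 0.1835 ≈ 0.390

0.390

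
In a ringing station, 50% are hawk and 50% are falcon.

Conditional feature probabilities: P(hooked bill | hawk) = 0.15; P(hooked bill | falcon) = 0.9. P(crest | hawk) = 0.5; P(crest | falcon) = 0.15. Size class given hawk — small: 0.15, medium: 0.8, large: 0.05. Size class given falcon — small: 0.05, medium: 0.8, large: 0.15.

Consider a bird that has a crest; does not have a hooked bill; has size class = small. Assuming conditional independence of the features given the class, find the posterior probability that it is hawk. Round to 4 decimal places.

0.9884

hawk: 0.5 × (1−0.15) × 0.5 × 0.15 = 0.031875
falcon: 0.5 × (1−0.9) × 0.15 × 0.05 = 0.000375
P(hawk | x) = 0.031875 / 0.03225 ≈ 0.9884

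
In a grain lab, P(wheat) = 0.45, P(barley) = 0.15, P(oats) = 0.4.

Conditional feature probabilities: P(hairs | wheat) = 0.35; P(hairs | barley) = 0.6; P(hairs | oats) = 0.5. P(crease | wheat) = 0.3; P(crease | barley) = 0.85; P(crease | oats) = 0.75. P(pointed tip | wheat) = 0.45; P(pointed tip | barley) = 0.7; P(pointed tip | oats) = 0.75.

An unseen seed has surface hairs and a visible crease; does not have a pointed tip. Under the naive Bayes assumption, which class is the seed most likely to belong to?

oats

wheat: 0.45 × 0.35 × 0.3 × (1−0.45) = 0.0259875
barley: 0.15 × 0.6 × 0.85 × (1−0.7) = 0.02295
oats: 0.4 × 0.5 × 0.75 × (1−0.75) = 0.0375
Highest score → oats.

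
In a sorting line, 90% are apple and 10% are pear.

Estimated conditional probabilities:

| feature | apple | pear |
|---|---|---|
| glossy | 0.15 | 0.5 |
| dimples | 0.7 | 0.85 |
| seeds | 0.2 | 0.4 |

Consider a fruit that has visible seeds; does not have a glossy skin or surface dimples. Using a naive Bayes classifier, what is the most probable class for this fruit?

apple: 0.9 × (1−0.15) × (1−0.7) × 0.2 = 0.0459
pear: 0.1 × (1−0.5) × (1−0.85) × 0.4 = 0.003
Highest score → apple.

apple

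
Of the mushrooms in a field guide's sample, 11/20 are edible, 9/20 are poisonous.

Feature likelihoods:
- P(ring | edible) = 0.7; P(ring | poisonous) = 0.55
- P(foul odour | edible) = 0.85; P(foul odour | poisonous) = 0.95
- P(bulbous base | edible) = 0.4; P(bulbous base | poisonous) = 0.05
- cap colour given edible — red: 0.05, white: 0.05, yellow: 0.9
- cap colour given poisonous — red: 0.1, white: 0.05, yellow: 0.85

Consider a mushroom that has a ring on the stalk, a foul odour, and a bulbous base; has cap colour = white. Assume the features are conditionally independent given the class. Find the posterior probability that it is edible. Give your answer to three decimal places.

0.918

edible: 0.55 × 0.7 × 0.85 × 0.4 × 0.05 = 0.006545
poisonous: 0.45 × 0.55 × 0.95 × 0.05 × 0.05 = 0.0005878125
P(edible | x) = 0.006545 / 0.0071328125 ≈ 0.918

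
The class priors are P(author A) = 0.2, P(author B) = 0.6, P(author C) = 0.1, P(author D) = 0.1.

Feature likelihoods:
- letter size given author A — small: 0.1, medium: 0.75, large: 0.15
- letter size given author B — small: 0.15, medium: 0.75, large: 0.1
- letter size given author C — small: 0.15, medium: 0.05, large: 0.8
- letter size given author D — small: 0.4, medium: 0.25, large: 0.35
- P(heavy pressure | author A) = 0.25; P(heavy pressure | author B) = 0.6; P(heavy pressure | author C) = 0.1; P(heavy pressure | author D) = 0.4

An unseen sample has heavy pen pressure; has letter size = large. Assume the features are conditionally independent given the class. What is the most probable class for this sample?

author A: 0.2 × 0.15 × 0.25 = 0.0075
author B: 0.6 × 0.1 × 0.6 = 0.036
author C: 0.1 × 0.8 × 0.1 = 0.008
author D: 0.1 × 0.35 × 0.4 = 0.014
Highest score → author B.

author B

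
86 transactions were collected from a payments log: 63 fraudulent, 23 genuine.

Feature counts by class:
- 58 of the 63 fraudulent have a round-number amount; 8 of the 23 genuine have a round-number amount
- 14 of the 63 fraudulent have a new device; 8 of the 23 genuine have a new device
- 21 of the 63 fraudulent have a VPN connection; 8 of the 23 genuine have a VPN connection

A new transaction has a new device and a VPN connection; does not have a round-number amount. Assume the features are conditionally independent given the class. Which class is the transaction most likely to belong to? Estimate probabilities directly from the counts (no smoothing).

genuine

fraudulent: (63/86) × (5/63) × (14/63) × (21/63) ≈ 0.00430663
genuine: (23/86) × (15/23) × (8/23) × (8/23) ≈ 0.0211017
Highest score → genuine.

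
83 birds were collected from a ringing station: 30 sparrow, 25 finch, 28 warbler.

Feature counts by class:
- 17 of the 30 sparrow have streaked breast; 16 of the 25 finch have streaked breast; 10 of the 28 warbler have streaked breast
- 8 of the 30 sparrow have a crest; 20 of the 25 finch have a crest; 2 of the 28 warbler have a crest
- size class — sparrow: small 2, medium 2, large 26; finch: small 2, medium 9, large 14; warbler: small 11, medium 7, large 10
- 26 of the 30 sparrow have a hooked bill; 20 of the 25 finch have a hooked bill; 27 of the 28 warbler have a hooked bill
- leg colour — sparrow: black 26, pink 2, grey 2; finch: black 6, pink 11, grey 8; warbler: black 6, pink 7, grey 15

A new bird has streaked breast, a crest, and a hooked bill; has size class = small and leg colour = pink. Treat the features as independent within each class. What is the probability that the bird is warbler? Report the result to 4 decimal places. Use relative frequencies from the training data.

0.1518

sparrow: (30/83) × (17/30) × (8/30) × (2/30) × (26/30) × (2/30) ≈ 0.000210382
finch: (25/83) × (16/25) × (20/25) × (2/25) × (20/25) × (11/25) ≈ 0.00434275
warbler: (28/83) × (10/28) × (2/28) × (11/28) × (27/28) × (7/28) ≈ 0.000815031
P(warbler | x) = 0.000815031 / 0.005368163 ≈ 0.1518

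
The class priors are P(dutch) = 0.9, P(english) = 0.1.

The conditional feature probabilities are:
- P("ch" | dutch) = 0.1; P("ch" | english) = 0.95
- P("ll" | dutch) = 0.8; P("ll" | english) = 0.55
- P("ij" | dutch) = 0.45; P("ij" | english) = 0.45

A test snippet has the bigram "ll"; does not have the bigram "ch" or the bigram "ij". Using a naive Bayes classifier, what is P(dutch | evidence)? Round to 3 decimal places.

dutch: 0.9 × (1−0.1) × 0.8 × (1−0.45) = 0.3564
english: 0.1 × (1−0.95) × 0.55 × (1−0.45) = 0.0015125
P(dutch | x) = 0.3564 / 0.3579125 ≈ 0.996

0.996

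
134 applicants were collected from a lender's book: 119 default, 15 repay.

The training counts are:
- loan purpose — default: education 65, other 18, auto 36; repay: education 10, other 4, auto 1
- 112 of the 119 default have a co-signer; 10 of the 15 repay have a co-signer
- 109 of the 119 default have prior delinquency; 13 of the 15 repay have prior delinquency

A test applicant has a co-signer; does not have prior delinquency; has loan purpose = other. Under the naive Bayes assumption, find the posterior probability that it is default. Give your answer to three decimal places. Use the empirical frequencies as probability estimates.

0.800

default: (119/134) × (18/119) × (112/119) × (10/119) ≈ 0.0106241
repay: (15/134) × (4/15) × (10/15) × (2/15) ≈ 0.0026534
P(default | x) = 0.0106241 / 0.0132775 ≈ 0.800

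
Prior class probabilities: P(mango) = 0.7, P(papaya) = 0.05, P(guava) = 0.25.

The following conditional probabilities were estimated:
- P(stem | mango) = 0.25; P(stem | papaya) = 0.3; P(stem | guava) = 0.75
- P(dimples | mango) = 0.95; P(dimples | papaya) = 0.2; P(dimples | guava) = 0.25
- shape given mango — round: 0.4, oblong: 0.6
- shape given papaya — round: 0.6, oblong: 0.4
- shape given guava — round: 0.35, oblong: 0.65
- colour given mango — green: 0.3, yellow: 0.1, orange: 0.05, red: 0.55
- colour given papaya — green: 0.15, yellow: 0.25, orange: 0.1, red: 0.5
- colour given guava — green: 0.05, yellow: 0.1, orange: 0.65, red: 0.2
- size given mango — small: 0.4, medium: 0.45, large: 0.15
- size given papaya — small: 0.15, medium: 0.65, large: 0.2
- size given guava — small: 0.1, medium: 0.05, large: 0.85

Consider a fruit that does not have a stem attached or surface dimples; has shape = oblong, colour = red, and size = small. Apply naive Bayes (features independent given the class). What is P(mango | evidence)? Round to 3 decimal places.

0.705

mango: 0.7 × (1−0.25) × (1−0.95) × 0.6 × 0.55 × 0.4 = 0.003465
papaya: 0.05 × (1−0.3) × (1−0.2) × 0.4 × 0.5 × 0.15 = 0.00084
guava: 0.25 × (1−0.75) × (1−0.25) × 0.65 × 0.2 × 0.1 = 0.000609375
P(mango | x) = 0.003465 / 0.004914375 ≈ 0.705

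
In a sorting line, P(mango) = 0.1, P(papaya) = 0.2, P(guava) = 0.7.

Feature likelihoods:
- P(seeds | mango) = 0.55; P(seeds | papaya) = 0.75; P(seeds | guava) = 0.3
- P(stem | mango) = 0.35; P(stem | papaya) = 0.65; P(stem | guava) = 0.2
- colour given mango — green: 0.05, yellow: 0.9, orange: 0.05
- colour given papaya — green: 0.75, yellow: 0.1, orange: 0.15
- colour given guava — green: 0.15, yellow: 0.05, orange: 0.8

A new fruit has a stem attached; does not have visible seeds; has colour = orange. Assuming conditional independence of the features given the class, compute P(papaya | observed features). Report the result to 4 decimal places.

mango: 0.1 × (1−0.55) × 0.35 × 0.05 = 0.0007875
papaya: 0.2 × (1−0.75) × 0.65 × 0.15 = 0.004875
guava: 0.7 × (1−0.3) × 0.2 × 0.8 = 0.0784
P(papaya | x) = 0.004875 / 0.0840625 ≈ 0.0580

0.0580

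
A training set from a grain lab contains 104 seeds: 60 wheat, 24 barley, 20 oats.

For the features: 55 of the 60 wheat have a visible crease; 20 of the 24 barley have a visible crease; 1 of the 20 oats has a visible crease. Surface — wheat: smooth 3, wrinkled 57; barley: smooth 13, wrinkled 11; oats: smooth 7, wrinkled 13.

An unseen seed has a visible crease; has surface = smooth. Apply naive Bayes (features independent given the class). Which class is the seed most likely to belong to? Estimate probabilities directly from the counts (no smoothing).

barley

wheat: (60/104) × (55/60) × (3/60) ≈ 0.0264423
barley: (24/104) × (20/24) × (13/24) ≈ 0.104167
oats: (20/104) × (1/20) × (7/20) ≈ 0.00336538
Highest score → barley.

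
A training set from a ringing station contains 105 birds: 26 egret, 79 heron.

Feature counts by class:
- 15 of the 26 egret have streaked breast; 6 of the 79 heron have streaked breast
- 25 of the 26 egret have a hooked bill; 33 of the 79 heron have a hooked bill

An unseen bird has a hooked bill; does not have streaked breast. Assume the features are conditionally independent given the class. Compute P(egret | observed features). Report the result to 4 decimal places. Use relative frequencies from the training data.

egret: (26/105) × (11/26) × (25/26) ≈ 0.100733
heron: (79/105) × (73/79) × (33/79) ≈ 0.290416
P(egret | x) = 0.100733 / 0.391149 ≈ 0.2575

0.2575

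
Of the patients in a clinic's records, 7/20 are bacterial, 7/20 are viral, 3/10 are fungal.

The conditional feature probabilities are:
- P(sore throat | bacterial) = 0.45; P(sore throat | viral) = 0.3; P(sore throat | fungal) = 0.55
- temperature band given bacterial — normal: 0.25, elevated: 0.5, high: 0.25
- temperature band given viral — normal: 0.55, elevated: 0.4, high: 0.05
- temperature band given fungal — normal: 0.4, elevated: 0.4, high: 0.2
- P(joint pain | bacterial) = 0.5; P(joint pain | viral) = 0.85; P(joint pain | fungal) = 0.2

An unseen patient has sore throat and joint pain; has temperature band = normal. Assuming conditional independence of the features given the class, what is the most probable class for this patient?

viral

bacterial: 0.35 × 0.45 × 0.25 × 0.5 = 0.0196875
viral: 0.35 × 0.3 × 0.55 × 0.85 = 0.0490875
fungal: 0.3 × 0.55 × 0.4 × 0.2 = 0.0132
Highest score → viral.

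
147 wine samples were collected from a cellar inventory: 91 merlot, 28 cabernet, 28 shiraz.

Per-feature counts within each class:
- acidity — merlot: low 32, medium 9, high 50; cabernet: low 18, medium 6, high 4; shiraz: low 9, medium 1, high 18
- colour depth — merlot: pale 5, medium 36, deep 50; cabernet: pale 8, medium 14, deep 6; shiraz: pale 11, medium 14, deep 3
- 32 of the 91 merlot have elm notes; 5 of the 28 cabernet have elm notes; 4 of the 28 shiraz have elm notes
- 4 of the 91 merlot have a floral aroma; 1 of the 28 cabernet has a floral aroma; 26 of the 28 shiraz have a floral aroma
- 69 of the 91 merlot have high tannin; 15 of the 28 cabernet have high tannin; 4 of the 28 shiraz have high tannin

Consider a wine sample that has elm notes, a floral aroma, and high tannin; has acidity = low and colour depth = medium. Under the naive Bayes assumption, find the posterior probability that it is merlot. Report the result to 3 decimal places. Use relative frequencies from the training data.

0.561

merlot: (91/147) × (32/91) × (36/91) × (32/91) × (4/91) × (69/91) ≈ 0.00100932
cabernet: (28/147) × (18/28) × (14/28) × (5/28) × (1/28) × (15/28) ≈ 0.000209176
shiraz: (28/147) × (9/28) × (14/28) × (4/28) × (26/28) × (4/28) ≈ 0.000580115
P(merlot | x) = 0.00100932 / 0.001798611 ≈ 0.561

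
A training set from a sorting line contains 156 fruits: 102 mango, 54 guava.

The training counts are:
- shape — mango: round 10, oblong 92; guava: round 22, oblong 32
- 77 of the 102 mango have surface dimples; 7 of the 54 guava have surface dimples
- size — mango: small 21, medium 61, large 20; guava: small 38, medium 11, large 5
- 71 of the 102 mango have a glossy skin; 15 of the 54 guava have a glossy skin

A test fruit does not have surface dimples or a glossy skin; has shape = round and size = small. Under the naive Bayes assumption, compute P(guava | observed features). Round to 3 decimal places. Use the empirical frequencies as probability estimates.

0.984

mango: (102/156) × (10/102) × (25/102) × (21/102) × (31/102) ≈ 0.000983096
guava: (54/156) × (22/54) × (47/54) × (38/54) × (39/54) ≈ 0.0623825
P(guava | x) = 0.0623825 / 0.063365596 ≈ 0.984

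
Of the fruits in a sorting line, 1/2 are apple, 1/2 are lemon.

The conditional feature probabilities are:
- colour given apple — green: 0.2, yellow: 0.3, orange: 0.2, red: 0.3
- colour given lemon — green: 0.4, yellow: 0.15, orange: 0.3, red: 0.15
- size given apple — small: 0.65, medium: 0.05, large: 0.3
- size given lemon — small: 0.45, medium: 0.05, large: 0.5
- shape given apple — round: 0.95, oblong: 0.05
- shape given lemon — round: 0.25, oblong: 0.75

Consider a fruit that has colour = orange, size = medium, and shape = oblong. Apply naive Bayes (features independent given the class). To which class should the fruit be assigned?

lemon

apple: 0.5 × 0.2 × 0.05 × 0.05 = 0.00025
lemon: 0.5 × 0.3 × 0.05 × 0.75 = 0.005625
Highest score → lemon.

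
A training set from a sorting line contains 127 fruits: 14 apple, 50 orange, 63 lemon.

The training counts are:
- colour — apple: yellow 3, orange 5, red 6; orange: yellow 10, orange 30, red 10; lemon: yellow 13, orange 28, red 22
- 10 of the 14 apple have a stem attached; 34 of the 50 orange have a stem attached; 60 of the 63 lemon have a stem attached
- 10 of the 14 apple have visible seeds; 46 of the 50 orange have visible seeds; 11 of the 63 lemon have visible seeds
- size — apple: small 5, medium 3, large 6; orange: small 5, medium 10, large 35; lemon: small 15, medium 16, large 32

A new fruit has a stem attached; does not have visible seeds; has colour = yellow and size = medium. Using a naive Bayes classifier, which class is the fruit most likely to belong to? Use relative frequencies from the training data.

lemon

apple: (14/127) × (3/14) × (10/14) × (4/14) × (3/14) ≈ 0.00103303
orange: (50/127) × (10/50) × (34/50) × (4/50) × (10/50) ≈ 0.000856693
lemon: (63/127) × (13/63) × (60/63) × (52/63) × (16/63) ≈ 0.0204358
Highest score → lemon.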